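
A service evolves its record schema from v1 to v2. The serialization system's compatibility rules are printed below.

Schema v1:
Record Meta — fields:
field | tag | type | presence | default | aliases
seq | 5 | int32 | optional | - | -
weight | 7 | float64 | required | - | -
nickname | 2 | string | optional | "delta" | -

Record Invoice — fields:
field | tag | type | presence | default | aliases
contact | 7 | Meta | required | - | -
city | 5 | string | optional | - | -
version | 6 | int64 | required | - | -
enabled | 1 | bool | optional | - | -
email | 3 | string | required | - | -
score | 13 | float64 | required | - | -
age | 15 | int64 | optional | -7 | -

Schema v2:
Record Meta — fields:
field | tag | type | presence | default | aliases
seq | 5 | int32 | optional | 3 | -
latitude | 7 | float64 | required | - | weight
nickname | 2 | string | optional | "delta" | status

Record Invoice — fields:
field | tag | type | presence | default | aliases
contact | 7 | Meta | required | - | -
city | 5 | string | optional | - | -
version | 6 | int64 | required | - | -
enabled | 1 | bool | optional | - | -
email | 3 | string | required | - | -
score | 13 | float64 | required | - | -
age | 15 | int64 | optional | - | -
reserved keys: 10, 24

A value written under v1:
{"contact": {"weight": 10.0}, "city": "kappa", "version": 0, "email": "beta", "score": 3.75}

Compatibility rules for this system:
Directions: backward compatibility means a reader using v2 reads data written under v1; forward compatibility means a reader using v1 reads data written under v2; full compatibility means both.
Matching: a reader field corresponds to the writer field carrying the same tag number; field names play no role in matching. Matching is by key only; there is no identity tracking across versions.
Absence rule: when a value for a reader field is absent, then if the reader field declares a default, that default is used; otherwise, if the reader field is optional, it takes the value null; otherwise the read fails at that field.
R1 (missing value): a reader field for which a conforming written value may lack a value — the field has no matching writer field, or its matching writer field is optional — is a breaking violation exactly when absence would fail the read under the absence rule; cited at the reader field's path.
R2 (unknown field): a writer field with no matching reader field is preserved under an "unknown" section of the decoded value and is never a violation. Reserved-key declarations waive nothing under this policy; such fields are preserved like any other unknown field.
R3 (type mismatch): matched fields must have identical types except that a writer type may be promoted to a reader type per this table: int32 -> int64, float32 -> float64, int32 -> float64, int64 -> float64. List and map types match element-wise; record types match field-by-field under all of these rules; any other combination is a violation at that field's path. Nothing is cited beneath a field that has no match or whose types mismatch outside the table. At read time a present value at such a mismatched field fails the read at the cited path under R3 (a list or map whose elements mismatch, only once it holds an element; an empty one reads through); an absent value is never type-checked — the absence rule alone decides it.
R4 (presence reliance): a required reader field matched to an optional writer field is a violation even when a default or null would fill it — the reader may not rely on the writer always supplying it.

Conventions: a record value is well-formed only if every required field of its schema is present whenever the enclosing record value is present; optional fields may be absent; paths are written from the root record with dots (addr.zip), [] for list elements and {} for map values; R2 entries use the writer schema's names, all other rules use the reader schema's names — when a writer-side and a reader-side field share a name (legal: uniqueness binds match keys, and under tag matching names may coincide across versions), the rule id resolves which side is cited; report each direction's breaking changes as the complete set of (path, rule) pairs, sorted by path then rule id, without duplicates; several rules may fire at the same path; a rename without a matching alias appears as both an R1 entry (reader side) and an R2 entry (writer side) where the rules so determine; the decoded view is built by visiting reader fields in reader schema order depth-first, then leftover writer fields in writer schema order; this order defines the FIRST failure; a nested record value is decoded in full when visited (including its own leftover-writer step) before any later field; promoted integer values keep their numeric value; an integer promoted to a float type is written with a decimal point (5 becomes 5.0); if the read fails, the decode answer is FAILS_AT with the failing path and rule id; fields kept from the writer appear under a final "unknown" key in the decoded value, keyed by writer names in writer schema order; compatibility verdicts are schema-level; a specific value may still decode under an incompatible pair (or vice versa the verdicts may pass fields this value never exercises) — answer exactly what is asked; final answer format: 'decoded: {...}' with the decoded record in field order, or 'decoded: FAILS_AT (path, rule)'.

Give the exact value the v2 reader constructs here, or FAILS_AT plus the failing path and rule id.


decoded: {"contact": {"seq": 3, "latitude": 10.0, "nickname": "delta"}, "city": "kappa", "version": 0, "enabled": null, "email": "beta", "score": 3.75, "age": null}

arrows below run writer -> reader for Invoice
migrating the Invoice value to v2:
  contact.seq := 3 (missing; default applied)
  contact.latitude := 10.0 (from writer weight)
  contact.nickname := "delta" (missing; default applied)
  city := "kappa"
  version := 0
  enabled := null (missing; optional => null)
  email := "beta"
  score := 3.75
  age := null (missing; optional => null)
  => decoded: {"contact": {"seq": 3, "latitude": 10.0, "nickname": "delta"}, "city": "kappa", "version": 0, "enabled": null, "email": "beta", "score": 3.75, "age": null}


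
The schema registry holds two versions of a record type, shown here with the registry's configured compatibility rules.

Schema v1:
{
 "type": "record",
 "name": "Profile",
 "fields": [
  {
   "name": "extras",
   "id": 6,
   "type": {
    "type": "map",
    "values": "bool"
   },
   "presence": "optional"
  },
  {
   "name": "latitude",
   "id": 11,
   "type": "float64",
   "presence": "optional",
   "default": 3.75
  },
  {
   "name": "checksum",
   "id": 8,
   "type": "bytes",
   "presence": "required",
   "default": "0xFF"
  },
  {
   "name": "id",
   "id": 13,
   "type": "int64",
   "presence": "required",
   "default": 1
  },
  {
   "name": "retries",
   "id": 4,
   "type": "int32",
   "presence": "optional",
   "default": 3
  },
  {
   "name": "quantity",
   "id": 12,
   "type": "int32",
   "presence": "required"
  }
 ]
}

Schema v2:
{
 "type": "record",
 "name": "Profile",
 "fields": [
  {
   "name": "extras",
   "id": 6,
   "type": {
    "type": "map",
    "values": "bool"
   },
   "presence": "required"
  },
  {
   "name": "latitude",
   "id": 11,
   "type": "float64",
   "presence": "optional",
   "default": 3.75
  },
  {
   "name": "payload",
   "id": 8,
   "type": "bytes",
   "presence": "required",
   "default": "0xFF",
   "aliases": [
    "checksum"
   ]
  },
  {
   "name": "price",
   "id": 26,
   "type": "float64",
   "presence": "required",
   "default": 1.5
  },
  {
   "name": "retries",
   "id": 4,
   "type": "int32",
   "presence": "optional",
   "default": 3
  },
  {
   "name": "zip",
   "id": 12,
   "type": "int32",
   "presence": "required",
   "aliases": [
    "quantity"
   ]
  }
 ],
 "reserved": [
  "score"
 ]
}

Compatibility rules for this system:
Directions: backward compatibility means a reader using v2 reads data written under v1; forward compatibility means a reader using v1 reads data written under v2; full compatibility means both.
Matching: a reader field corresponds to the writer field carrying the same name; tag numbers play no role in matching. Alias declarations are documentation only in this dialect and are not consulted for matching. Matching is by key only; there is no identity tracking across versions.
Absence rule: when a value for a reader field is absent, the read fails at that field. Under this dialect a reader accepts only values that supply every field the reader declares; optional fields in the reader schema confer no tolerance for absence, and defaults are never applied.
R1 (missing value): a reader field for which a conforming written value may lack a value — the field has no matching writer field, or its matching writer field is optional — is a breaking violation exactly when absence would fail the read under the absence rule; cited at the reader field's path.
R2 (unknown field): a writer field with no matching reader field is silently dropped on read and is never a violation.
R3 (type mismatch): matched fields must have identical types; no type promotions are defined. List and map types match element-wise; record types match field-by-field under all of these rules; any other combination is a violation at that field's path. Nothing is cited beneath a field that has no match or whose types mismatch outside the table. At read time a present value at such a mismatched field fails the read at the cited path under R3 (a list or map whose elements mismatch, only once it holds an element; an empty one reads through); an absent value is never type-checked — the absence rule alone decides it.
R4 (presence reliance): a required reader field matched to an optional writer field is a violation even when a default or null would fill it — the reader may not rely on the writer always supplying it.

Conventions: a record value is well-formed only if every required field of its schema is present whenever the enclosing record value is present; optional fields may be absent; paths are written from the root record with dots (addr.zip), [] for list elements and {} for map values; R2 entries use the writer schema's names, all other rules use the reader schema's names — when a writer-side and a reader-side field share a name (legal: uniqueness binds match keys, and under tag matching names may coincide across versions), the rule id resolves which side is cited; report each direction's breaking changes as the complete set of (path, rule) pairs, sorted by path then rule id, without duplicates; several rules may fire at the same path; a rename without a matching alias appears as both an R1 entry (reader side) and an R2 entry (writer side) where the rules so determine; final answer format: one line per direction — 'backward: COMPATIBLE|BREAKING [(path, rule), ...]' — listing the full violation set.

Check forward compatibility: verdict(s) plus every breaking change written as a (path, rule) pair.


forward: BREAKING [(checksum, R1), (id, R1), (latitude, R1), (quantity, R1), (retries, R1)]

arrows below run writer -> reader for Profile
forward on Profile — v1 reading data written by v2:
  map<string, bool> -> map<string, bool>, writer required: extras aligns to extras
  float64 -> float64, writer optional: latitude aligns to latitude
  checksum: no writer match
  id: no writer match
  int32 -> int32, writer optional: retries aligns to retries
  quantity: no writer match
  leftover writer field: payload
  leftover writer field: price
  leftover writer field: zip
  rule R1 violated at checksum
  rule R1 violated at id
  rule R1 violated at latitude
  rule R1 violated at quantity
  rule R1 violated at retries
  => forward verdict for Profile: BREAKING, 5 violation(s)
checking off the Profile differences that do not matter here:
  added field price to record Profile: required float64, tag 26, default 1.5 (in v2 it sits immediately before retries) -> its effect on Profile is confined to the backward direction, not asked


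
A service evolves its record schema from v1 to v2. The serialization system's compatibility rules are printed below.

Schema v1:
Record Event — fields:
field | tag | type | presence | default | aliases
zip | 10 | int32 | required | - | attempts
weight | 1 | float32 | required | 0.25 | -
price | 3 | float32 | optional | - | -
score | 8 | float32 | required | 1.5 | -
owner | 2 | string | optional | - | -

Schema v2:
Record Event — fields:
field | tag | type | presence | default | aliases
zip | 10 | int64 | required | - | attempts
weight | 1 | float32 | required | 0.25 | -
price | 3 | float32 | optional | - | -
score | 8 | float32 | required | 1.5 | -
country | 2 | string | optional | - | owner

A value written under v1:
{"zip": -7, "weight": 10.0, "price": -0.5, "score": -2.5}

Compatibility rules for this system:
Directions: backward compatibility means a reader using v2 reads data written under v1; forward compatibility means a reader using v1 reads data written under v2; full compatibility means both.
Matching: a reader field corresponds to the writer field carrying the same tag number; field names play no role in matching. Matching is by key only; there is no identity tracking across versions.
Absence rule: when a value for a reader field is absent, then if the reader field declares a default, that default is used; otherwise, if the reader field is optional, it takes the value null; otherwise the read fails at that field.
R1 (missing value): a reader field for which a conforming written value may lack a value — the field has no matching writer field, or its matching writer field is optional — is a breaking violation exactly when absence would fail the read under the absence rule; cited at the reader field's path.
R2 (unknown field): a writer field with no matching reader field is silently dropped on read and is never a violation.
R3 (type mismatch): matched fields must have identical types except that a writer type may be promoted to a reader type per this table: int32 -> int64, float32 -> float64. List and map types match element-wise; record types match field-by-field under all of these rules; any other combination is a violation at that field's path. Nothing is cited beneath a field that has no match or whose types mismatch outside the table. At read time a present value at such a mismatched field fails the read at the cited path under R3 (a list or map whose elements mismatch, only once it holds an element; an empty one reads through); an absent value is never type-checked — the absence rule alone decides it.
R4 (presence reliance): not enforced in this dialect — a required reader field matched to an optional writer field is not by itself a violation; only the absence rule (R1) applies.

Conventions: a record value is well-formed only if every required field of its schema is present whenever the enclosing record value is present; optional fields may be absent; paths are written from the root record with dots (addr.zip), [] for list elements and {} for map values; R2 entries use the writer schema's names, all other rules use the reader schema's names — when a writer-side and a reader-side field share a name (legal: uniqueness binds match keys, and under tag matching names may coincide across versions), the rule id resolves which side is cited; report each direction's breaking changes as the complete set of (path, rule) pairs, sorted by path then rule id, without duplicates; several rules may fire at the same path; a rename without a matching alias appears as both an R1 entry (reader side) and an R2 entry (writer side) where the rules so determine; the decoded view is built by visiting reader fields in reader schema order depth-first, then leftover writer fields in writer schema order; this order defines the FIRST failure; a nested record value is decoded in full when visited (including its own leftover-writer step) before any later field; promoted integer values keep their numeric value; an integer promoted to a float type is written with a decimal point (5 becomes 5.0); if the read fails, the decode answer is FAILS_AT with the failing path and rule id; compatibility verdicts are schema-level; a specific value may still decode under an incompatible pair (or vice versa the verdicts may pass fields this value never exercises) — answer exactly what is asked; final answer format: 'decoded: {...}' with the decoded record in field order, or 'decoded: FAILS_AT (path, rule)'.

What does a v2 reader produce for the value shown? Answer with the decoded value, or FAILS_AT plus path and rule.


decoded: {"zip": -7, "weight": 10.0, "price": -0.5, "score": -2.5, "country": null}

each type pair in Event: writer, then reader
decode walk for Event under reader schema v2:
  zip := -7 (int32 -> int64)
  weight := 10.0
  price := -0.5
  score := -2.5
  country := null (absent, optional -> null)
  => decoded: {"zip": -7, "weight": 10.0, "price": -0.5, "score": -2.5, "country": null}
the rest of the Event diff is inert for this question:
  field zip in record Event: type int32 changed to int64 -> affects the rule determinations only; this particular Event value decodes identically


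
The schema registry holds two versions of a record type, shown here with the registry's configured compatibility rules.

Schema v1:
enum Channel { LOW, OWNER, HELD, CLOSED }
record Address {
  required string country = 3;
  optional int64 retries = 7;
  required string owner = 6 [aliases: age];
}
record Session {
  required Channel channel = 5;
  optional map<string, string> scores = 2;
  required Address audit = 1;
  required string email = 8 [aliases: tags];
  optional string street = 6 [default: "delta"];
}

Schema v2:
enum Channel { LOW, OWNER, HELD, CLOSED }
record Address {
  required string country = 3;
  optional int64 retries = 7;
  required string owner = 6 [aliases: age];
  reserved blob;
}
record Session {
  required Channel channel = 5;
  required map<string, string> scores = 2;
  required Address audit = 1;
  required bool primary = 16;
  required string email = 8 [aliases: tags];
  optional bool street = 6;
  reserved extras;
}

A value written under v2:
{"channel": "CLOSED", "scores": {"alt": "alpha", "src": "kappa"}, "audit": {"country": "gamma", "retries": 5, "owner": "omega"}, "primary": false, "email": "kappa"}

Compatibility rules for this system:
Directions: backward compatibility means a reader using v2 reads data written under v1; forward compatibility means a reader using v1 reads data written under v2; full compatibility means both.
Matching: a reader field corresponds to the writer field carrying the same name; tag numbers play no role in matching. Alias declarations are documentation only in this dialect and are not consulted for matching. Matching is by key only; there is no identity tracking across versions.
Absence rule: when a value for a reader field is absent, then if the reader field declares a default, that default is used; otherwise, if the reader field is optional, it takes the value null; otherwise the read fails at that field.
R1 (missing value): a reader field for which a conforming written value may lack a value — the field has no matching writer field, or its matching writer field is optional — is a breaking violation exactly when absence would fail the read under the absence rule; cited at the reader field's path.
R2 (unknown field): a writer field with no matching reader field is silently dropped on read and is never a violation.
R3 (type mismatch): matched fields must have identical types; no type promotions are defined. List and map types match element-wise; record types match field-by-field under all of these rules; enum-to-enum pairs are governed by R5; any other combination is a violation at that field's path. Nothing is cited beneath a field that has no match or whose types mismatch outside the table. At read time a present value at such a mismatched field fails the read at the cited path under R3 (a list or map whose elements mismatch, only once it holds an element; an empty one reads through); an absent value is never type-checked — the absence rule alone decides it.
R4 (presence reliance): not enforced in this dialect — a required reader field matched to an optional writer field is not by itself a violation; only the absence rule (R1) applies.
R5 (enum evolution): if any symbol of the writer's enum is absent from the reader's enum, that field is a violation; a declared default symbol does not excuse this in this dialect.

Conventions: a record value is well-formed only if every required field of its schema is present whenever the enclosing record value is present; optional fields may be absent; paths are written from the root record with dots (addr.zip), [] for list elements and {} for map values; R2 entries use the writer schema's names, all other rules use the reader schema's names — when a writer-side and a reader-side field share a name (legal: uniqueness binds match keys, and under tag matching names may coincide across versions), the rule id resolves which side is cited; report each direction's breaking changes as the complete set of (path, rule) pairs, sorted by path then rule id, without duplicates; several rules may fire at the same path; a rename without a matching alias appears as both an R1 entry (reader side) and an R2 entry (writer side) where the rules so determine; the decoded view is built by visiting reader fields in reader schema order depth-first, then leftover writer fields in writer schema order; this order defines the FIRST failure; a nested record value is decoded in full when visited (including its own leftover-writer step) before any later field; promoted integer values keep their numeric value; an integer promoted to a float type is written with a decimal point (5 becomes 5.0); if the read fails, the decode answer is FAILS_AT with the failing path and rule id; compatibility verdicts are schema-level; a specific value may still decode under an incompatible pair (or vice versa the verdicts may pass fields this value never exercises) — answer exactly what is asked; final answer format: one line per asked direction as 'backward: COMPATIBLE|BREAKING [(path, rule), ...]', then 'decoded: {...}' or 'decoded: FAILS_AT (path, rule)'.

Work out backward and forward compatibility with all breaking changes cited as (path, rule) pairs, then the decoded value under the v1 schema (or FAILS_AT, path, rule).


backward: BREAKING [(primary, R1), (scores, R1), (street, R3)]; forward: BREAKING [(street, R3)]; decoded: {"channel": "CLOSED", "scores": {"alt": "alpha", "src": "kappa"}, "audit": {"country": "gamma", "retries": 5, "owner": "omega"}, "email": "kappa", "street": "delta"}

each type pair in Session: writer, then reader
backward analysis of Session with v2 as reader and v1 as writer:
  channel <- channel (Channel -> Channel, writer required)
  scores <- scores (map<string, string> -> map<string, string>, writer optional)
  audit <- audit (Address -> Address, writer required)
  no writer field matches reader primary
  email <- email (string -> string, writer required)
  street <- street (string -> bool, writer optional)
  audit.country <- audit.country (string -> string, writer required)
  audit.retries <- audit.retries (int64 -> int64, writer optional)
  audit.owner <- audit.owner (string -> string, writer required)
  rule R1 violated at primary
  rule R1 violated at scores
  rule R3 violated at street
  => 3 violation(s): backward is BREAKING for Session
forward analysis of Session with v1 as reader and v2 as writer:
  channel <- channel (Channel -> Channel, writer required)
  scores <- scores (map<string, string> -> map<string, string>, writer required)
  audit <- audit (Address -> Address, writer required)
  email <- email (string -> string, writer required)
  street <- street (bool -> string, writer optional)
  leftover writer field: primary
  audit.country <- audit.country (string -> string, writer required)
  audit.retries <- audit.retries (int64 -> int64, writer optional)
  audit.owner <- audit.owner (string -> string, writer required)
  rule R3 violated at street
  => 1 violation(s): forward is BREAKING for Session
migrating the Session value to v1:
  channel := "CLOSED"
  scores := {"alt": "alpha", "src": "kappa"}
  audit.country := "gamma"
  audit.retries := 5
  audit.owner := "omega"
  email := "kappa"
  street := "delta" (missing; default applied)
  writer primary: no reader field; dropped
  => decoded: {"channel": "CLOSED", "scores": {"alt": "alpha", "src": "kappa"}, "audit": {"country": "gamma", "retries": 5, "owner": "omega"}, "email": "kappa", "street": "delta"}


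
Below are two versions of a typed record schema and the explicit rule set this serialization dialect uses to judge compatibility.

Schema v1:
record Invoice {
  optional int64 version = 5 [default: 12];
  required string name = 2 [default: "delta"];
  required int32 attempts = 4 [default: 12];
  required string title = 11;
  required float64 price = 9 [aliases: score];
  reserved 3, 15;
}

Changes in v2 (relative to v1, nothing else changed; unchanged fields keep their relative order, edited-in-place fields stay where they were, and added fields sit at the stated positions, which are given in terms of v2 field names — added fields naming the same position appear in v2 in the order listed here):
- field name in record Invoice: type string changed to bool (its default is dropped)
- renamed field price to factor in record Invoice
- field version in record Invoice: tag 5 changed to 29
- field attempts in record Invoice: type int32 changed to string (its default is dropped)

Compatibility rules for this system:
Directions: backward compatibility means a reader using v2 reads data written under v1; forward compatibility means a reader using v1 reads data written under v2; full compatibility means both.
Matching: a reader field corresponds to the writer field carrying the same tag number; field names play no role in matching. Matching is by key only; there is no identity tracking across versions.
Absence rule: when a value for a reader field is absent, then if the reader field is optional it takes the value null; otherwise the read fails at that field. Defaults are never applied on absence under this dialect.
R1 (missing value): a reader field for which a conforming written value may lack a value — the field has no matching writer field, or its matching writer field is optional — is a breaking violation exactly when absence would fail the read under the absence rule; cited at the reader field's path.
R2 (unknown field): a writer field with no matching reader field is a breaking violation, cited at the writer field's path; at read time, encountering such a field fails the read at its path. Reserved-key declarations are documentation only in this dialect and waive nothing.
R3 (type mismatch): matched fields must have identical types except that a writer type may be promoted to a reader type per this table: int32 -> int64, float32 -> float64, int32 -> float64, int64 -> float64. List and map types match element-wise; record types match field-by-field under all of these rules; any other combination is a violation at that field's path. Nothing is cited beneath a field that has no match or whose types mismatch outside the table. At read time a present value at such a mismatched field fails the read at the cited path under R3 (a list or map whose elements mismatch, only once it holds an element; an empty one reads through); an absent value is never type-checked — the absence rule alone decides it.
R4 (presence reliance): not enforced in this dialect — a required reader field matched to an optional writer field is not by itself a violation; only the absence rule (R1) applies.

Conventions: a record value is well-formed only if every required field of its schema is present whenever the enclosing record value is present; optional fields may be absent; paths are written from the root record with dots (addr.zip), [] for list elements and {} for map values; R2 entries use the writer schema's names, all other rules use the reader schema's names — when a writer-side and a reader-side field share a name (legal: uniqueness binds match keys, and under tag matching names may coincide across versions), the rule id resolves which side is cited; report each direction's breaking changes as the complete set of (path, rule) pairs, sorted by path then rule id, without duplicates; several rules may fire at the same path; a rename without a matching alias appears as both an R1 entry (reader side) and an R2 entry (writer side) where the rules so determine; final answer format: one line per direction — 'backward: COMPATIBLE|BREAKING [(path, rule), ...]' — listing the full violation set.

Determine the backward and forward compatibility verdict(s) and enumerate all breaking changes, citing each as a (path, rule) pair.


backward: BREAKING [(attempts, R3), (name, R3), (version, R2)]; forward: BREAKING [(attempts, R3), (name, R3), (version, R2)]

the writer's type comes first in each Invoice pair
backward on Invoice — v2 reading data written by v1:
  no writer field matches reader version
  name <- name (string -> bool, writer required)
  attempts <- attempts (int32 -> string, writer required)
  title <- title (string -> string, writer required)
  factor <- price (float64 -> float64, writer required)
  writer version: unknown to reader
  R3 fires at attempts
  R3 fires at name
  R2 fires at version
  => backward: BREAKING (3)
forward on Invoice — v1 reading data written by v2:
  no writer field matches reader version
  name <- name (bool -> string, writer required)
  attempts <- attempts (string -> int32, writer required)
  title <- title (string -> string, writer required)
  price <- factor (float64 -> float64, writer required)
  writer version: unknown to reader
  R3 fires at attempts
  R3 fires at name
  R2 fires at version
  => forward: BREAKING (3)


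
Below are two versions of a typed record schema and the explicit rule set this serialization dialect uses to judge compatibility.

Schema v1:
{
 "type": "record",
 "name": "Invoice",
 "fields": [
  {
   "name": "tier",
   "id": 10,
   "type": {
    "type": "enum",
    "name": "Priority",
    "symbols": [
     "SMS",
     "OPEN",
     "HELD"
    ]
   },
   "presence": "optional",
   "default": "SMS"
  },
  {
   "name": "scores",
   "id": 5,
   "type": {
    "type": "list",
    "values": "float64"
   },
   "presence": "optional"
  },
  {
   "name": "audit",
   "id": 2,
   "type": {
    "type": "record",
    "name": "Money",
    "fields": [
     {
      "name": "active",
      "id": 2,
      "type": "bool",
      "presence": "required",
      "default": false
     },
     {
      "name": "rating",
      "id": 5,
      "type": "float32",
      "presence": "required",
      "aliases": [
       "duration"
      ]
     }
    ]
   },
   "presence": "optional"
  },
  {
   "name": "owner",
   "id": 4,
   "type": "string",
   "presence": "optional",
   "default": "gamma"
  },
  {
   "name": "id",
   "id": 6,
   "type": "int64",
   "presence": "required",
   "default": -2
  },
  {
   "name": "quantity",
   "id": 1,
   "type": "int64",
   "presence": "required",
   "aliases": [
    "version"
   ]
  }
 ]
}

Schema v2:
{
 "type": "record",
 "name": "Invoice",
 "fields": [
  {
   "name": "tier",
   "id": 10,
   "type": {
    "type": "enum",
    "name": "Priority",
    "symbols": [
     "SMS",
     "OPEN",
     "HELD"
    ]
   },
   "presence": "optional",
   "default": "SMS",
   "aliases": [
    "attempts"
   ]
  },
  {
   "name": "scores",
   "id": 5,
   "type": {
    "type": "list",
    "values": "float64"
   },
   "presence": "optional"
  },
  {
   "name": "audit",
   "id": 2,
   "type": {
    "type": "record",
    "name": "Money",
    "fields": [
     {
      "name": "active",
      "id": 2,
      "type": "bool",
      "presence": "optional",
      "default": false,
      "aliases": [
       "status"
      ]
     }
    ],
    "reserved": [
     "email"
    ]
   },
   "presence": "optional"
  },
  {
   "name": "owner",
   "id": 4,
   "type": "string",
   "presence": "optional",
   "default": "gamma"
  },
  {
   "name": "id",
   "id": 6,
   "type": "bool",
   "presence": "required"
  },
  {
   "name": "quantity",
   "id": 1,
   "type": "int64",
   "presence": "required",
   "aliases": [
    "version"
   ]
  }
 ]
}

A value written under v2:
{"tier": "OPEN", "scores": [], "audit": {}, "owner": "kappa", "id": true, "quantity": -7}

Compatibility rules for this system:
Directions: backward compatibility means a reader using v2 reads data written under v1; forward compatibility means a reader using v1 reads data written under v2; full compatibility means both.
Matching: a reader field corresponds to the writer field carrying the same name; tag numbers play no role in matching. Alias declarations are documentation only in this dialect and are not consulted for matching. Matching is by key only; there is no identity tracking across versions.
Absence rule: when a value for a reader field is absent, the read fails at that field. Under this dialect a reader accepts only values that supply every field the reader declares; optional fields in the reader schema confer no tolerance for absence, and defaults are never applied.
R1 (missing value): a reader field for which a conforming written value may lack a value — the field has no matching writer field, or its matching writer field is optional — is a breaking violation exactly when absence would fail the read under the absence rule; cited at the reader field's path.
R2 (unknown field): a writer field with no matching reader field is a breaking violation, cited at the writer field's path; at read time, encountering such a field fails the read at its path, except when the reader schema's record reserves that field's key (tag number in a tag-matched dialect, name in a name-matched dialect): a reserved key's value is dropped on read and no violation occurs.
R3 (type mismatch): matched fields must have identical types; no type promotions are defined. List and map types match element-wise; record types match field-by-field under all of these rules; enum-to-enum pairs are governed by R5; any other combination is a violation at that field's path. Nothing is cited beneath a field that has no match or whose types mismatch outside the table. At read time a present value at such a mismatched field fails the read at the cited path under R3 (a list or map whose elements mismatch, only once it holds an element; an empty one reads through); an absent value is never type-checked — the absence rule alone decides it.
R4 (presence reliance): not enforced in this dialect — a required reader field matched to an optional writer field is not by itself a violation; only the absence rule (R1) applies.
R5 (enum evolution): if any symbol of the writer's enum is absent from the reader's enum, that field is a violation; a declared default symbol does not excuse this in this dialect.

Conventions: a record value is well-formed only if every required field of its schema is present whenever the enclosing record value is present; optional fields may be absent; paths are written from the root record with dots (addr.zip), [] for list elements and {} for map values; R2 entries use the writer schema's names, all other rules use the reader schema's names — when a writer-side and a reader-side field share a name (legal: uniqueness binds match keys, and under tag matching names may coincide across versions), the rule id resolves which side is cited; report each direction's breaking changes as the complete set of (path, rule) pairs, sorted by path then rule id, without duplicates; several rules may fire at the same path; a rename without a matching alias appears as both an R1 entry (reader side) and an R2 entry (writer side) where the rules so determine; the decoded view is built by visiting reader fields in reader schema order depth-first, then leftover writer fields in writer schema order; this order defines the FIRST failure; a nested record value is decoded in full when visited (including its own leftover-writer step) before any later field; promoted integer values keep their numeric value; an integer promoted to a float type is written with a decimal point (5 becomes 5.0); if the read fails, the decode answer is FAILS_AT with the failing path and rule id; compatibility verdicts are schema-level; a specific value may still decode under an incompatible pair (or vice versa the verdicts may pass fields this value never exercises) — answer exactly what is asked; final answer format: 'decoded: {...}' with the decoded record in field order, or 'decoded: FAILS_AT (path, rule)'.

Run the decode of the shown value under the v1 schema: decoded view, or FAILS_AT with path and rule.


decoded: FAILS_AT (audit.active, R1)

each type pair in Invoice: writer, then reader
migrating the Invoice value to v1:
  tier := "OPEN"
  scores := []
  read fails at audit.active under R1 (no fill)
  => FAILS_AT (audit.active, R1)
ruling out the remaining Invoice differences:
  removed field rating from record Money -> a verdict-level change on Invoice — the shown value reads the same
  field id in record Invoice: type int64 changed to bool (its default is dropped) -> a verdict-level change on Invoice — the shown value reads the same


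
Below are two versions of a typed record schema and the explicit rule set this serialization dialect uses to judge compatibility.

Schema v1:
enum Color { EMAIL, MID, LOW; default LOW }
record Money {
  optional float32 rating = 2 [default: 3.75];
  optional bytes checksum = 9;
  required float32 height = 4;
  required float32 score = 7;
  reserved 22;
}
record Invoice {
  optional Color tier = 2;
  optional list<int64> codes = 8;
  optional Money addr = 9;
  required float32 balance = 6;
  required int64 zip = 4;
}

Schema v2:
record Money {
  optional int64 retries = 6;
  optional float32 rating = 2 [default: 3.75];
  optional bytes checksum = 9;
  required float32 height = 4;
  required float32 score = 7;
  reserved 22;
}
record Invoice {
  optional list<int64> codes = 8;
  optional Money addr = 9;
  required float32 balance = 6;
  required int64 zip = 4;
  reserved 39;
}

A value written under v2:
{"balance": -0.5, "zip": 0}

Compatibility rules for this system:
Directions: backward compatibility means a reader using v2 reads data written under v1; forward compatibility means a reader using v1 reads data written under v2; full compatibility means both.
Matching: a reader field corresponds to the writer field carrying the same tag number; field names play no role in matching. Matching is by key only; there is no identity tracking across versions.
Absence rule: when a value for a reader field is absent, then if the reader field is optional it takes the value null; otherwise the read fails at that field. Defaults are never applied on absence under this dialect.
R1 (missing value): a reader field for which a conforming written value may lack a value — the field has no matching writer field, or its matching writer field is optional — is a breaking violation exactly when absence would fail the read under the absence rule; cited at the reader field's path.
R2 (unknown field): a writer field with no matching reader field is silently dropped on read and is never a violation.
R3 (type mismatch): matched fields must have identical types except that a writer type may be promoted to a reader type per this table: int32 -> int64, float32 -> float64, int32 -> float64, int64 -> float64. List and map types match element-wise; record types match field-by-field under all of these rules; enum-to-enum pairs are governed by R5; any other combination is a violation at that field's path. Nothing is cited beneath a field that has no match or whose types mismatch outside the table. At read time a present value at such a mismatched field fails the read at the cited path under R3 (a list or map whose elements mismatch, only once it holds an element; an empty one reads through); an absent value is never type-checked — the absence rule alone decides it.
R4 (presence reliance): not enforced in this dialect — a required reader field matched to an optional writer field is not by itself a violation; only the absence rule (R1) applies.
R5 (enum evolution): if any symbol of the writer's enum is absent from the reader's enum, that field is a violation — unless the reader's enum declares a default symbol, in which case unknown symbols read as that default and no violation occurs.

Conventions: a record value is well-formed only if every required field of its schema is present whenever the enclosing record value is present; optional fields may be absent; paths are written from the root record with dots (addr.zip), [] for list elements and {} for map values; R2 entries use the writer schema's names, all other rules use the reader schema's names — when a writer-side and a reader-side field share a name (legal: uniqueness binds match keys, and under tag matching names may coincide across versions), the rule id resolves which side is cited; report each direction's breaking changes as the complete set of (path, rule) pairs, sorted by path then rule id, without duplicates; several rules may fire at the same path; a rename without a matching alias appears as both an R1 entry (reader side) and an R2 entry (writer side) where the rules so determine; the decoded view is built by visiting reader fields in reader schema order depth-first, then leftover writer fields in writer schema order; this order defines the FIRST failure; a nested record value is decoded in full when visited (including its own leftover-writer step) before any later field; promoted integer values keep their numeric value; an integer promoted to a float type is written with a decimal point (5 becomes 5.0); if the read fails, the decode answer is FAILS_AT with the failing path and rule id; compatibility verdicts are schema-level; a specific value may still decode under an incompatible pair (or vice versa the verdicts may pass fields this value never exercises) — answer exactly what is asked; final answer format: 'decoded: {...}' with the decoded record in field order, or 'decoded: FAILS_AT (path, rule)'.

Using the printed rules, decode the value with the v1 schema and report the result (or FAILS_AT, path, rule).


in Invoice below, arrows point writer -> reader
decode (reader v1):
  tier := null (missing; optional => null)
  codes := null (missing; optional => null)
  addr := null (missing; optional => null)
  balance := -0.5
  zip := 0
  => decoded: {"tier": null, "codes": null, "addr": null, "balance": -0.5, "zip": 0}
diffs on Invoice not affecting the asked answer:
  removed field tier from record Invoice -> fires no rule on Invoice under this dialect and leaves the result unchanged
  added field retries to record Money: optional int64, tag 6 (in v2 it sits immediately before rating) -> fires no rule on Invoice under this dialect and leaves the result unchanged

decoded: {"tier": null, "codes": null, "addr": null, "balance": -0.5, "zip": 0}
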